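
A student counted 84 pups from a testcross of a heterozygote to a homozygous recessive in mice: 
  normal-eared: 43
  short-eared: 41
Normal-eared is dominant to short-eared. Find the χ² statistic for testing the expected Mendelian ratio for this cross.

A testcross of a heterozygote (Aa × aa) gives a 1:1 phenotypic ratio.
Under the 1:1 hypothesis (Σ ratio = 2, N = 84):
  normal-eared: 84 × 1/2 = 42
  short-eared: 84 × 1/2 = 42
χ² = Σ (O − E)² / E
  normal-eared: (43 − 42)² / 42 = 0.0238
  short-eared: (41 − 42)² / 42 = 0.0238
χ² = 0.0238 + 0.0238 = 0.0476 ≈ 0.048

0.048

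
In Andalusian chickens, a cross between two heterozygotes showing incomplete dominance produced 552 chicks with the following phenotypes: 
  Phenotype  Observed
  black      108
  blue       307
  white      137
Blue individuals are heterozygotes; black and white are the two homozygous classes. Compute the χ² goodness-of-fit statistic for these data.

10.011

With incomplete dominance, a heterozygote × heterozygote cross gives a 1:2:1 phenotypic ratio.
Total ratio parts = 4. Expected numbers out of 552:
  black: 552 × 1/4 = 138
  blue: 552 × 2/4 = 276
  white: 552 × 1/4 = 138
χ² = Σ (O − E)² / E
  black: (108 − 138)² / 138 = 6.5217
  blue: (307 − 276)² / 276 = 3.4819
  white: (137 − 138)² / 138 = 0.0072
χ² = 6.5217 + 3.4819 + 0.0072 = 10.0108 ≈ 10.011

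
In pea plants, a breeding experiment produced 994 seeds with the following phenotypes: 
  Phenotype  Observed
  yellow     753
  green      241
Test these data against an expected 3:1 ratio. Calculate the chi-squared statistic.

0.302

Under the 3:1 hypothesis (Σ ratio = 4, N = 994):
  yellow: 994 × 3/4 = 745.5
  green: 994 × 1/4 = 248.5
χ² = Σ (O − E)² / E
  yellow: (753 − 745.5)² / 745.5 = 0.0755
  green: (241 − 248.5)² / 248.5 = 0.2264
χ² = 0.0755 + 0.2264 = 0.3019 ≈ 0.302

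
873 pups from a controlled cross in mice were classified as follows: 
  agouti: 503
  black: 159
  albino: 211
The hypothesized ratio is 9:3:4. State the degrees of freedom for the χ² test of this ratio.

2

A goodness-of-fit test with 3 phenotype classes has df = 3 − 1 = 2.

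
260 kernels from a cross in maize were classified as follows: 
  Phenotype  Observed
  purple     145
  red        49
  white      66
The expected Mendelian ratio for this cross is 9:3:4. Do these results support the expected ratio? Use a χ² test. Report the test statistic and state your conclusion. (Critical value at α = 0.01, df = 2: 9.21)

Expected counts for N = 260 under a 9:3:4 ratio (total parts = 16):
  purple: 260 × 9/16 = 146.25
  red: 260 × 3/16 = 48.75
  white: 260 × 4/16 = 65
χ² = Σ (O − E)² / E
  purple: (145 − 146.25)² / 146.25 = 0.0107
  red: (49 − 48.75)² / 48.75 = 0.0013
  white: (66 − 65)² / 65 = 0.0154
χ² = 0.0107 + 0.0013 + 0.0154 = 0.0274 ≈ 0.027
Degrees of freedom = 3 − 1 = 2; critical value at α = 0.01 is 9.21.
Since 0.027 < 9.21, we fail to reject the null hypothesis — the data are consistent with the 9:3:4 ratio.

0.027; consistent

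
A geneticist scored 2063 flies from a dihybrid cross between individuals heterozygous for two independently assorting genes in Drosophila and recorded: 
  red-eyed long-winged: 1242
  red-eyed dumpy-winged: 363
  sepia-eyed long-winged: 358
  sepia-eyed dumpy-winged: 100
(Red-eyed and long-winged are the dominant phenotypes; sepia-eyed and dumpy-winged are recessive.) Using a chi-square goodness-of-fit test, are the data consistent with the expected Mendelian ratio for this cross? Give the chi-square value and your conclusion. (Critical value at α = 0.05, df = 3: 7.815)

A dihybrid F₂ with independent assortment and complete dominance at both loci gives a 9:3:3:1 phenotypic ratio.
The 9:3:3:1 ratio has 16 parts, so with N = 2063 the expected counts are:
  red-eyed long-winged: 2063 × 9/16 = 1160.4375
  red-eyed dumpy-winged: 2063 × 3/16 = 386.8125
  sepia-eyed long-winged: 2063 × 3/16 = 386.8125
  sepia-eyed dumpy-winged: 2063 × 1/16 = 128.9375
χ² = Σ (O − E)² / E
  red-eyed long-winged: (1242 − 1160.4375)² / 1160.4375 = 5.7327
  red-eyed dumpy-winged: (363 − 386.8125)² / 386.8125 = 1.4659
  sepia-eyed long-winged: (358 − 386.8125)² / 386.8125 = 2.1462
  sepia-eyed dumpy-winged: (100 − 128.9375)² / 128.9375 = 6.4945
χ² = 5.7327 + 1.4659 + 2.1462 + 6.4945 = 15.8393 ≈ 15.839
Degrees of freedom = 4 − 1 = 3; critical value at α = 0.05 is 7.815.
Since 15.839 > 7.815, we reject the null hypothesis — the data do not fit the 9:3:3:1 ratio.

15.839; not consistent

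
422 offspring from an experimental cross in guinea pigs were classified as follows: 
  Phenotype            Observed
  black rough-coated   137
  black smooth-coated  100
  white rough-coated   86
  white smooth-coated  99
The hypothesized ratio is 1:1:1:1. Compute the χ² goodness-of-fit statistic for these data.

Under the 1:1:1:1 hypothesis (Σ ratio = 4, N = 422):
  black rough-coated: 422 × 1/4 = 105.5
  black smooth-coated: 422 × 1/4 = 105.5
  white rough-coated: 422 × 1/4 = 105.5
  white smooth-coated: 422 × 1/4 = 105.5
χ² = Σ (O − E)² / E
  black rough-coated: (137 − 105.5)² / 105.5 = 9.4052
  black smooth-coated: (100 − 105.5)² / 105.5 = 0.2867
  white rough-coated: (86 − 105.5)² / 105.5 = 3.6043
  white smooth-coated: (99 − 105.5)² / 105.5 = 0.4005
χ² = 9.4052 + 0.2867 + 3.6043 + 0.4005 = 13.6967 ≈ 13.697

13.697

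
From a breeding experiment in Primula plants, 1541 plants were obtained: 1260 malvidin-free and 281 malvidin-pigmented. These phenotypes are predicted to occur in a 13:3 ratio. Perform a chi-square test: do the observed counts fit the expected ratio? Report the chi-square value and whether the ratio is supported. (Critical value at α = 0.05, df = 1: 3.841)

The 13:3 ratio has 16 parts, so with N = 1541 the expected counts are:
  malvidin-free: 1541 × 13/16 = 1252.0625
  malvidin-pigmented: 1541 × 3/16 = 288.9375
χ² = Σ (O − E)² / E
  malvidin-free: (1260 − 1252.0625)² / 1252.0625 = 0.0503
  malvidin-pigmented: (281 − 288.9375)² / 288.9375 = 0.2181
χ² = 0.0503 + 0.2181 = 0.2684 ≈ 0.268
Degrees of freedom = 2 − 1 = 1; critical value at α = 0.05 is 3.841.
Since 0.268 < 3.841, we fail to reject the null hypothesis — the data are consistent with the 13:3 ratio.

0.268; consistent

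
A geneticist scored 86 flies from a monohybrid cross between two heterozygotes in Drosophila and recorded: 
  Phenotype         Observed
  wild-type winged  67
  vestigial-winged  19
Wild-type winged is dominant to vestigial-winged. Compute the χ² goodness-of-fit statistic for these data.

For a monohybrid cross between heterozygotes with complete dominance, the expected phenotypic ratio is 3:1.
Under the 3:1 hypothesis (Σ ratio = 4, N = 86):
  wild-type winged: 86 × 3/4 = 64.5
  vestigial-winged: 86 × 1/4 = 21.5
χ² = Σ (O − E)² / E
  wild-type winged: (67 − 64.5)² / 64.5 = 0.0969
  vestigial-winged: (19 − 21.5)² / 21.5 = 0.2907
χ² = 0.0969 + 0.2907 = 0.3876 ≈ 0.388

0.388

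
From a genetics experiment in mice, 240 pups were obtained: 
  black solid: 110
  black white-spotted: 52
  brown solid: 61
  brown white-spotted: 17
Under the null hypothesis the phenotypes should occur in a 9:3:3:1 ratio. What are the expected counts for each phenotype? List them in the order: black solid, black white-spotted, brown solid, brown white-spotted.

Under the 9:3:3:1 hypothesis (Σ ratio = 16, N = 240):
  black solid: 240 × 9/16 = 135
  black white-spotted: 240 × 3/16 = 45
  brown solid: 240 × 3/16 = 45
  brown white-spotted: 240 × 1/16 = 15

135, 45, 45, 15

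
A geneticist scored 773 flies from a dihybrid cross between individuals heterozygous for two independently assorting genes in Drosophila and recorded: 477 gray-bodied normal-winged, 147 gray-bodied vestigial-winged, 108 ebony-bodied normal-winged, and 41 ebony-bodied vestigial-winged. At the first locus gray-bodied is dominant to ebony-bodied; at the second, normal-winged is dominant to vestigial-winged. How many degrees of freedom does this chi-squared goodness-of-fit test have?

A dihybrid F₂ with independent assortment and complete dominance at both loci gives a 9:3:3:1 phenotypic ratio.
A goodness-of-fit test with 4 phenotype classes has df = 4 − 1 = 3.

3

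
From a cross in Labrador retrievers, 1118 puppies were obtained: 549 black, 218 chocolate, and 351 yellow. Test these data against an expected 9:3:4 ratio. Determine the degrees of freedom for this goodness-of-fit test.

2

A goodness-of-fit test with 3 phenotype classes has df = 3 − 1 = 2.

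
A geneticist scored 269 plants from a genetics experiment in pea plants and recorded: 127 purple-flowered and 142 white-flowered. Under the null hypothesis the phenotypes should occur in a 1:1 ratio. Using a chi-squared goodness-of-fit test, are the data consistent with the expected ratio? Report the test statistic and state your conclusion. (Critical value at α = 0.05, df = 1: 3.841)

Expected counts for N = 269 under a 1:1 ratio (total parts = 2):
  purple-flowered: 269 × 1/2 = 134.5
  white-flowered: 269 × 1/2 = 134.5
χ² = Σ (O − E)² / E
  purple-flowered: (127 − 134.5)² / 134.5 = 0.4182
  white-flowered: (142 − 134.5)² / 134.5 = 0.4182
χ² = 0.4182 + 0.4182 = 0.8364 ≈ 0.836
Degrees of freedom = 2 − 1 = 1; critical value at α = 0.05 is 3.841.
Since 0.836 < 3.841, we fail to reject the null hypothesis — the data are consistent with the 1:1 ratio.

0.836; consistent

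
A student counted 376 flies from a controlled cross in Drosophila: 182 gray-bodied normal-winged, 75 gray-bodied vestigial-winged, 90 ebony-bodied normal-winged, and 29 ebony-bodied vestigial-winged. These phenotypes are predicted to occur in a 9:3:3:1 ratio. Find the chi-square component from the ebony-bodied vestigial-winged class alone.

1.287

Total ratio parts = 16. Expected numbers out of 376:
  gray-bodied normal-winged: 376 × 9/16 = 211.5
  gray-bodied vestigial-winged: 376 × 3/16 = 70.5
  ebony-bodied normal-winged: 376 × 3/16 = 70.5
  ebony-bodied vestigial-winged: 376 × 1/16 = 23.5
Contribution of ebony-bodied vestigial-winged: (29 − 23.5)² / 23.5 = 1.2872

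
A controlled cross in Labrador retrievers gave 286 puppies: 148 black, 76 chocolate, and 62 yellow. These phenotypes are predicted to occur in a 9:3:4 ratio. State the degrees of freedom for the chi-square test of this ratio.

2

A goodness-of-fit test with 3 phenotype classes has df = 3 − 1 = 2.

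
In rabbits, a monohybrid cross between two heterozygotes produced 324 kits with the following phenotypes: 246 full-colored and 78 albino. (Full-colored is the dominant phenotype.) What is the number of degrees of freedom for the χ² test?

1

For a monohybrid cross between heterozygotes with complete dominance, the expected phenotypic ratio is 3:1.
A goodness-of-fit test with 2 phenotype classes has df = 2 − 1 = 1.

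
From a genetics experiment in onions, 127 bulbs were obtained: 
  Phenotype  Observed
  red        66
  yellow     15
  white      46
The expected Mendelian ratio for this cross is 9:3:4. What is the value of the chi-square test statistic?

Under the 9:3:4 hypothesis (Σ ratio = 16, N = 127):
  red: 127 × 9/16 = 71.4375
  yellow: 127 × 3/16 = 23.8125
  white: 127 × 4/16 = 31.75
χ² = Σ (O − E)² / E
  red: (66 − 71.4375)² / 71.4375 = 0.4139
  yellow: (15 − 23.8125)² / 23.8125 = 3.2613
  white: (46 − 31.75)² / 31.75 = 6.3957
χ² = 0.4139 + 3.2613 + 6.3957 = 10.0709 ≈ 10.071

10.071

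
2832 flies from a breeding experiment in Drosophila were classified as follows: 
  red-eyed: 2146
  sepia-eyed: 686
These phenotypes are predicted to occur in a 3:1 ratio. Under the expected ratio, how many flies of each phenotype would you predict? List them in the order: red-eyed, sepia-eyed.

Under the 3:1 hypothesis (Σ ratio = 4, N = 2832):
  red-eyed: 2832 × 3/4 = 2124
  sepia-eyed: 2832 × 1/4 = 708

2124, 708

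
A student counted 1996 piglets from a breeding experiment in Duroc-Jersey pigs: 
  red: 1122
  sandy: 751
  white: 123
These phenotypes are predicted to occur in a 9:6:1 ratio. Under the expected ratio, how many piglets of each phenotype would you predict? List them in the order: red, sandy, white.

1122.75, 748.5, 124.75

Under the 9:6:1 hypothesis (Σ ratio = 16, N = 1996):
  red: 1996 × 9/16 = 1122.75
  sandy: 1996 × 6/16 = 748.5
  white: 1996 × 1/16 = 124.75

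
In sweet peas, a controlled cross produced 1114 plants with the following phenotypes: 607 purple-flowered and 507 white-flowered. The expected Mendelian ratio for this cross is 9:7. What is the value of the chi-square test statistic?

1.405

Expected counts for N = 1114 under a 9:7 ratio (total parts = 16):
  purple-flowered: 1114 × 9/16 = 626.625
  white-flowered: 1114 × 7/16 = 487.375
χ² = Σ (O − E)² / E
  purple-flowered: (607 − 626.625)² / 626.625 = 0.6146
  white-flowered: (507 − 487.375)² / 487.375 = 0.7902
χ² = 0.6146 + 0.7902 = 1.4048 ≈ 1.405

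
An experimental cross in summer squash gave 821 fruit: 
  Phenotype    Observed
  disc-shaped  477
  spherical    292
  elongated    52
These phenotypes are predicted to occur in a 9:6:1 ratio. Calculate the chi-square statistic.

1.327

Expected counts for N = 821 under a 9:6:1 ratio (total parts = 16):
  disc-shaped: 821 × 9/16 = 461.8125
  spherical: 821 × 6/16 = 307.875
  elongated: 821 × 1/16 = 51.3125
χ² = Σ (O − E)² / E
  disc-shaped: (477 − 461.8125)² / 461.8125 = 0.4995
  spherical: (292 − 307.875)² / 307.875 = 0.8186
  elongated: (52 − 51.3125)² / 51.3125 = 0.0092
χ² = 0.4995 + 0.8186 + 0.0092 = 1.3273 ≈ 1.327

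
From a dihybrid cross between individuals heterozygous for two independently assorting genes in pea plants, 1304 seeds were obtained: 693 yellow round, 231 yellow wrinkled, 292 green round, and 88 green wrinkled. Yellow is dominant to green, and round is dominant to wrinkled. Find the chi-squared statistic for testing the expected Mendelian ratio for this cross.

12.728

A dihybrid F₂ with independent assortment and complete dominance at both loci gives a 9:3:3:1 phenotypic ratio.
Under the 9:3:3:1 hypothesis (Σ ratio = 16, N = 1304):
  yellow round: 1304 × 9/16 = 733.5
  yellow wrinkled: 1304 × 3/16 = 244.5
  green round: 1304 × 3/16 = 244.5
  green wrinkled: 1304 × 1/16 = 81.5
χ² = Σ (O − E)² / E
  yellow round: (693 − 733.5)² / 733.5 = 2.2362
  yellow wrinkled: (231 − 244.5)² / 244.5 = 0.7454
  green round: (292 − 244.5)² / 244.5 = 9.2280
  green wrinkled: (88 − 81.5)² / 81.5 = 0.5184
χ² = 2.2362 + 0.7454 + 9.2280 + 0.5184 = 12.728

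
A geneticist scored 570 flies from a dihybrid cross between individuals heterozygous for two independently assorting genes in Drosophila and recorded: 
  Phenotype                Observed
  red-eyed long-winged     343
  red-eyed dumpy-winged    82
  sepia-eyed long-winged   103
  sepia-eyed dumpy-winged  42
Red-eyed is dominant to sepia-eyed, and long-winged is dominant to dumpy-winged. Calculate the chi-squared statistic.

A dihybrid F₂ with independent assortment and complete dominance at both loci gives a 9:3:3:1 phenotypic ratio.
Under the 9:3:3:1 hypothesis (Σ ratio = 16, N = 570):
  red-eyed long-winged: 570 × 9/16 = 320.625
  red-eyed dumpy-winged: 570 × 3/16 = 106.875
  sepia-eyed long-winged: 570 × 3/16 = 106.875
  sepia-eyed dumpy-winged: 570 × 1/16 = 35.625
χ² = Σ (O − E)² / E
  red-eyed long-winged: (343 − 320.625)² / 320.625 = 1.5615
  red-eyed dumpy-winged: (82 − 106.875)² / 106.875 = 5.7896
  sepia-eyed long-winged: (103 − 106.875)² / 106.875 = 0.1405
  sepia-eyed dumpy-winged: (42 − 35.625)² / 35.625 = 1.1408
χ² = 1.5615 + 5.7896 + 0.1405 + 1.1408 = 8.6324 ≈ 8.632

8.632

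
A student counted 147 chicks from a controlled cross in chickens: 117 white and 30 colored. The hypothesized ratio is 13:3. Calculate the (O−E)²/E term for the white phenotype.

0.050

Total ratio parts = 16. Expected numbers out of 147:
  white: 147 × 13/16 = 119.4375
  colored: 147 × 3/16 = 27.5625
Contribution of white: (117 − 119.4375)² / 119.4375 = 0.0497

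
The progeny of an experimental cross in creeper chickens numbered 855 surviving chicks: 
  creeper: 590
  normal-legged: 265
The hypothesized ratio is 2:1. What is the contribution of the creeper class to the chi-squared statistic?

0.702

Total ratio parts = 3. Expected numbers out of 855:
  creeper: 855 × 2/3 = 570
  normal-legged: 855 × 1/3 = 285
Contribution of creeper: (590 − 570)² / 570 = 0.7018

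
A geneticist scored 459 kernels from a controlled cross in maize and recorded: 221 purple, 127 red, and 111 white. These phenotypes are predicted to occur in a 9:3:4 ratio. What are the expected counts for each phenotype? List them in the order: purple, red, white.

Total ratio parts = 16. Expected numbers out of 459:
  purple: 459 × 9/16 = 258.1875
  red: 459 × 3/16 = 86.0625
  white: 459 × 4/16 = 114.75

258.1875, 86.0625, 114.75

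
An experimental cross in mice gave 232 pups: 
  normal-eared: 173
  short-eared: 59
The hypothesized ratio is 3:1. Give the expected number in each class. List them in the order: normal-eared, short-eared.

Total ratio parts = 4. Expected numbers out of 232:
  normal-eared: 232 × 3/4 = 174
  short-eared: 232 × 1/4 = 58

174, 58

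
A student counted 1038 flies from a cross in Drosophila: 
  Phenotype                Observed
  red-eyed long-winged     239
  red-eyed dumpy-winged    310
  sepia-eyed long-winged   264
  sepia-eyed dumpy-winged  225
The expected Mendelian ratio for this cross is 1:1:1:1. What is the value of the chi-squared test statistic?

16.112

Expected counts for N = 1038 under a 1:1:1:1 ratio (total parts = 4):
  red-eyed long-winged: 1038 × 1/4 = 259.5
  red-eyed dumpy-winged: 1038 × 1/4 = 259.5
  sepia-eyed long-winged: 1038 × 1/4 = 259.5
  sepia-eyed dumpy-winged: 1038 × 1/4 = 259.5
χ² = Σ (O − E)² / E
  red-eyed long-winged: (239 − 259.5)² / 259.5 = 1.6195
  red-eyed dumpy-winged: (310 − 259.5)² / 259.5 = 9.8276
  sepia-eyed long-winged: (264 − 259.5)² / 259.5 = 0.0780
  sepia-eyed dumpy-winged: (225 − 259.5)² / 259.5 = 4.5867
χ² = 1.6195 + 9.8276 + 0.0780 + 4.5867 = 16.1118 ≈ 16.112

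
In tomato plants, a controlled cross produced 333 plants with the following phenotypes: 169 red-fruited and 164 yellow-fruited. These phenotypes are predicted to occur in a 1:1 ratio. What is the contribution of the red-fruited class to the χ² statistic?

0.038

Expected counts for N = 333 under a 1:1 ratio (total parts = 2):
  red-fruited: 333 × 1/2 = 166.5
  yellow-fruited: 333 × 1/2 = 166.5
Contribution of red-fruited: (169 − 166.5)² / 166.5 = 0.0375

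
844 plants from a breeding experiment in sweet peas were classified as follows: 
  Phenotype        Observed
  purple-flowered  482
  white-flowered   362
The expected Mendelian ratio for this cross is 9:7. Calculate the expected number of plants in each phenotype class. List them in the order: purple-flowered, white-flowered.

474.75, 369.25

Expected counts for N = 844 under a 9:7 ratio (total parts = 16):
  purple-flowered: 844 × 9/16 = 474.75
  white-flowered: 844 × 7/16 = 369.25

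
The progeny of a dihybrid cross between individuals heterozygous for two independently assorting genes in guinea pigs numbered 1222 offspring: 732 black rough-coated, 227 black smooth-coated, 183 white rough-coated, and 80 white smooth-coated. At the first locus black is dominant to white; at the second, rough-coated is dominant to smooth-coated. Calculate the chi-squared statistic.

12.374

A dihybrid F₂ with independent assortment and complete dominance at both loci gives a 9:3:3:1 phenotypic ratio.
Expected counts for N = 1222 under a 9:3:3:1 ratio (total parts = 16):
  black rough-coated: 1222 × 9/16 = 687.375
  black smooth-coated: 1222 × 3/16 = 229.125
  white rough-coated: 1222 × 3/16 = 229.125
  white smooth-coated: 1222 × 1/16 = 76.375
χ² = Σ (O − E)² / E
  black rough-coated: (732 − 687.375)² / 687.375 = 2.8971
  black smooth-coated: (227 − 229.125)² / 229.125 = 0.0197
  white rough-coated: (183 − 229.125)² / 229.125 = 9.2854
  white smooth-coated: (80 − 76.375)² / 76.375 = 0.1721
χ² = 2.8971 + 0.0197 + 9.2854 + 0.1721 = 12.3743 ≈ 12.374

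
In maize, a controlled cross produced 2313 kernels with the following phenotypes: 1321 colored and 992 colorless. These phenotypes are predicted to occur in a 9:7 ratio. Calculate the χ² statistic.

Expected counts for N = 2313 under a 9:7 ratio (total parts = 16):
  colored: 2313 × 9/16 = 1301.0625
  colorless: 2313 × 7/16 = 1011.9375
χ² = Σ (O − E)² / E
  colored: (1321 − 1301.0625)² / 1301.0625 = 0.3055
  colorless: (992 − 1011.9375)² / 1011.9375 = 0.3928
χ² = 0.3055 + 0.3928 = 0.6983 ≈ 0.698

0.698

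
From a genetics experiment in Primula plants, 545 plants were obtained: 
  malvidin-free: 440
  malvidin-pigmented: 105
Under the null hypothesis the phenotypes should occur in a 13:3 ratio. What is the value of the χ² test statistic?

0.095

Expected counts for N = 545 under a 13:3 ratio (total parts = 16):
  malvidin-free: 545 × 13/16 = 442.8125
  malvidin-pigmented: 545 × 3/16 = 102.1875
χ² = Σ (O − E)² / E
  malvidin-free: (440 − 442.8125)² / 442.8125 = 0.0179
  malvidin-pigmented: (105 − 102.1875)² / 102.1875 = 0.0774
χ² = 0.0179 + 0.0774 = 0.0953 ≈ 0.095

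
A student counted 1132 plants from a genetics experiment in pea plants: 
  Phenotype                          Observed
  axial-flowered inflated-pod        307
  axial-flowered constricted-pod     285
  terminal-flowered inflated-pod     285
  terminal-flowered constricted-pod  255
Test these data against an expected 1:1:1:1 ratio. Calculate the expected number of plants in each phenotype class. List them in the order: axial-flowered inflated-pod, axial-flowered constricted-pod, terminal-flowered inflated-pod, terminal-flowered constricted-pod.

The 1:1:1:1 ratio has 4 parts, so with N = 1132 the expected counts are:
  axial-flowered inflated-pod: 1132 × 1/4 = 283
  axial-flowered constricted-pod: 1132 × 1/4 = 283
  terminal-flowered inflated-pod: 1132 × 1/4 = 283
  terminal-flowered constricted-pod: 1132 × 1/4 = 283

283, 283, 283, 283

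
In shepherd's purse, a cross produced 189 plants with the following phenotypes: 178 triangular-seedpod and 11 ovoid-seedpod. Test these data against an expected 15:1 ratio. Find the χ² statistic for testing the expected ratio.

Expected counts for N = 189 under a 15:1 ratio (total parts = 16):
  triangular-seedpod: 189 × 15/16 = 177.1875
  ovoid-seedpod: 189 × 1/16 = 11.8125
χ² = Σ (O − E)² / E
  triangular-seedpod: (178 − 177.1875)² / 177.1875 = 0.0037
  ovoid-seedpod: (11 − 11.8125)² / 11.8125 = 0.0559
χ² = 0.0037 + 0.0559 = 0.0596 ≈ 0.060

0.060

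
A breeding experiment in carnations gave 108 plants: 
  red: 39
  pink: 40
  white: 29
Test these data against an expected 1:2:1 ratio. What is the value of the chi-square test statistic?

Expected counts for N = 108 under a 1:2:1 ratio (total parts = 4):
  red: 108 × 1/4 = 27
  pink: 108 × 2/4 = 54
  white: 108 × 1/4 = 27
χ² = Σ (O − E)² / E
  red: (39 − 27)² / 27 = 5.3333
  pink: (40 − 54)² / 54 = 3.6296
  white: (29 − 27)² / 27 = 0.1481
χ² = 5.3333 + 3.6296 + 0.1481 = 9.111

9.111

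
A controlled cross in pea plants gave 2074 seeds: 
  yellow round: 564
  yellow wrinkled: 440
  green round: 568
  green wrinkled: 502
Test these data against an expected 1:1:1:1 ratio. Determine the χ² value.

The 1:1:1:1 ratio has 4 parts, so with N = 2074 the expected counts are:
  yellow round: 2074 × 1/4 = 518.5
  yellow wrinkled: 2074 × 1/4 = 518.5
  green round: 2074 × 1/4 = 518.5
  green wrinkled: 2074 × 1/4 = 518.5
χ² = Σ (O − E)² / E
  yellow round: (564 − 518.5)² / 518.5 = 3.9928
  yellow wrinkled: (440 − 518.5)² / 518.5 = 11.8848
  green round: (568 − 518.5)² / 518.5 = 4.7257
  green wrinkled: (502 − 518.5)² / 518.5 = 0.5251
χ² = 3.9928 + 11.8848 + 4.7257 + 0.5251 = 21.1284 ≈ 21.128

21.128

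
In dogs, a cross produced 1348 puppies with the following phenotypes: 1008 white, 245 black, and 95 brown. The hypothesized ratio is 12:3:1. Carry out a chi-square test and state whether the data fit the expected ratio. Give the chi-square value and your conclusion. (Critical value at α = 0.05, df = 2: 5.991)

1.618; consistent

Expected counts for N = 1348 under a 12:3:1 ratio (total parts = 16):
  white: 1348 × 12/16 = 1011
  black: 1348 × 3/16 = 252.75
  brown: 1348 × 1/16 = 84.25
χ² = Σ (O − E)² / E
  white: (1008 − 1011)² / 1011 = 0.0089
  black: (245 − 252.75)² / 252.75 = 0.2376
  brown: (95 − 84.25)² / 84.25 = 1.3717
χ² = 0.0089 + 0.2376 + 1.3717 = 1.6182 ≈ 1.618
Degrees of freedom = 3 − 1 = 2; critical value at α = 0.05 is 5.991.
Since 1.618 < 5.991, we fail to reject the null hypothesis — the data are consistent with the 12:3:1 ratio.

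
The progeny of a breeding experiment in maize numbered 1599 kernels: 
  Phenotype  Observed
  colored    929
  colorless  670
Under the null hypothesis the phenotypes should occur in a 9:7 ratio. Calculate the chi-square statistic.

2.221

Total ratio parts = 16. Expected numbers out of 1599:
  colored: 1599 × 9/16 = 899.4375
  colorless: 1599 × 7/16 = 699.5625
χ² = Σ (O − E)² / E
  colored: (929 − 899.4375)² / 899.4375 = 0.9717
  colorless: (670 − 699.5625)² / 699.5625 = 1.2493
χ² = 0.9717 + 1.2493 = 2.221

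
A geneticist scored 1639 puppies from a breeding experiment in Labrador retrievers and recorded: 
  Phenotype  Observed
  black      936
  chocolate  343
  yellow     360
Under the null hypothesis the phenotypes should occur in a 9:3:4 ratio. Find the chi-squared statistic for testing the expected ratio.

10.399

Expected counts for N = 1639 under a 9:3:4 ratio (total parts = 16):
  black: 1639 × 9/16 = 921.9375
  chocolate: 1639 × 3/16 = 307.3125
  yellow: 1639 × 4/16 = 409.75
χ² = Σ (O − E)² / E
  black: (936 − 921.9375)² / 921.9375 = 0.2145
  chocolate: (343 − 307.3125)² / 307.3125 = 4.1443
  yellow: (360 − 409.75)² / 409.75 = 6.0404
χ² = 0.2145 + 4.1443 + 6.0404 = 10.3992 ≈ 10.399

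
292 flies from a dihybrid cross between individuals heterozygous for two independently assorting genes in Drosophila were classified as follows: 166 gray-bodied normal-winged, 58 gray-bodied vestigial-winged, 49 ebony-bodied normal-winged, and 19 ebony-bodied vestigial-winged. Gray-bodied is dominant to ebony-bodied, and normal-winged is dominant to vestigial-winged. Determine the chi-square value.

0.846

A dihybrid F₂ with independent assortment and complete dominance at both loci gives a 9:3:3:1 phenotypic ratio.
Under the 9:3:3:1 hypothesis (Σ ratio = 16, N = 292):
  gray-bodied normal-winged: 292 × 9/16 = 164.25
  gray-bodied vestigial-winged: 292 × 3/16 = 54.75
  ebony-bodied normal-winged: 292 × 3/16 = 54.75
  ebony-bodied vestigial-winged: 292 × 1/16 = 18.25
χ² = Σ (O − E)² / E
  gray-bodied normal-winged: (166 − 164.25)² / 164.25 = 0.0186
  gray-bodied vestigial-winged: (58 − 54.75)² / 54.75 = 0.1929
  ebony-bodied normal-winged: (49 − 54.75)² / 54.75 = 0.6039
  ebony-bodied vestigial-winged: (19 − 18.25)² / 18.25 = 0.0308
χ² = 0.0186 + 0.1929 + 0.6039 + 0.0308 = 0.8462 ≈ 0.846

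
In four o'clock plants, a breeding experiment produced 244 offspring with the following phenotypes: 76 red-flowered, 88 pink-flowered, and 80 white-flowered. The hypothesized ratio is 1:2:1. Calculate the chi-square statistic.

19.082

Under the 1:2:1 hypothesis (Σ ratio = 4, N = 244):
  red-flowered: 244 × 1/4 = 61
  pink-flowered: 244 × 2/4 = 122
  white-flowered: 244 × 1/4 = 61
χ² = Σ (O − E)² / E
  red-flowered: (76 − 61)² / 61 = 3.6885
  pink-flowered: (88 − 122)² / 122 = 9.4754
  white-flowered: (80 − 61)² / 61 = 5.9180
χ² = 3.6885 + 9.4754 + 5.9180 = 19.0819 ≈ 19.082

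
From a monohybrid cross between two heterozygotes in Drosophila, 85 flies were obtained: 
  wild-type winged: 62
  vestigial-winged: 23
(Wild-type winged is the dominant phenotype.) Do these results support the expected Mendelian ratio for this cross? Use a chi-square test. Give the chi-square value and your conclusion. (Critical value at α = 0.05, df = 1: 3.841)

For a monohybrid cross between heterozygotes with complete dominance, the expected phenotypic ratio is 3:1.
Under the 3:1 hypothesis (Σ ratio = 4, N = 85):
  wild-type winged: 85 × 3/4 = 63.75
  vestigial-winged: 85 × 1/4 = 21.25
χ² = Σ (O − E)² / E
  wild-type winged: (62 − 63.75)² / 63.75 = 0.0480
  vestigial-winged: (23 − 21.25)² / 21.25 = 0.1441
χ² = 0.0480 + 0.1441 = 0.1921 ≈ 0.192
Degrees of freedom = 2 − 1 = 1; critical value at α = 0.05 is 3.841.
Since 0.192 < 3.841, we fail to reject the null hypothesis — the data are consistent with the 3:1 ratio.

0.192; consistent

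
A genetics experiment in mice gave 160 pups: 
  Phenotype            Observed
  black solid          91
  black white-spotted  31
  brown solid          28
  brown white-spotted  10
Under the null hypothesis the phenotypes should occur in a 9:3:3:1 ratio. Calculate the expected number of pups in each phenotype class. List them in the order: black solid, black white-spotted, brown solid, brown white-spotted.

Total ratio parts = 16. Expected numbers out of 160:
  black solid: 160 × 9/16 = 90
  black white-spotted: 160 × 3/16 = 30
  brown solid: 160 × 3/16 = 30
  brown white-spotted: 160 × 1/16 = 10

90, 30, 30, 10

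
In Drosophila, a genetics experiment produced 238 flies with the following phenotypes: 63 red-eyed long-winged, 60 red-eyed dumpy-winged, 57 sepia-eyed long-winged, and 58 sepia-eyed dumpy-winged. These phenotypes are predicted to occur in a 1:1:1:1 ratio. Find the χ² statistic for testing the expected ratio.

0.353

Total ratio parts = 4. Expected numbers out of 238:
  red-eyed long-winged: 238 × 1/4 = 59.5
  red-eyed dumpy-winged: 238 × 1/4 = 59.5
  sepia-eyed long-winged: 238 × 1/4 = 59.5
  sepia-eyed dumpy-winged: 238 × 1/4 = 59.5
χ² = Σ (O − E)² / E
  red-eyed long-winged: (63 − 59.5)² / 59.5 = 0.2059
  red-eyed dumpy-winged: (60 − 59.5)² / 59.5 = 0.0042
  sepia-eyed long-winged: (57 − 59.5)² / 59.5 = 0.1050
  sepia-eyed dumpy-winged: (58 − 59.5)² / 59.5 = 0.0378
χ² = 0.2059 + 0.0042 + 0.1050 + 0.0378 = 0.3529 ≈ 0.353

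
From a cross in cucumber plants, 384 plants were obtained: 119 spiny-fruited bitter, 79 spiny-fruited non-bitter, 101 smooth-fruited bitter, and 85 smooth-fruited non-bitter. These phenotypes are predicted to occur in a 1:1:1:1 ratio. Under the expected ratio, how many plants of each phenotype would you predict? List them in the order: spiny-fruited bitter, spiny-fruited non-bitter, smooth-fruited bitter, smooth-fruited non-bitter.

96, 96, 96, 96

Total ratio parts = 4. Expected numbers out of 384:
  spiny-fruited bitter: 384 × 1/4 = 96
  spiny-fruited non-bitter: 384 × 1/4 = 96
  smooth-fruited bitter: 384 × 1/4 = 96
  smooth-fruited non-bitter: 384 × 1/4 = 96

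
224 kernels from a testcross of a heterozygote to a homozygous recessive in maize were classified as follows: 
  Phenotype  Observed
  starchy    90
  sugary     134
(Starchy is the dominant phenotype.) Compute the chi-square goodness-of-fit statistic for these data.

A testcross of a heterozygote (Aa × aa) gives a 1:1 phenotypic ratio.
The 1:1 ratio has 2 parts, so with N = 224 the expected counts are:
  starchy: 224 × 1/2 = 112
  sugary: 224 × 1/2 = 112
χ² = Σ (O − E)² / E
  starchy: (90 − 112)² / 112 = 4.3214
  sugary: (134 − 112)² / 112 = 4.3214
χ² = 4.3214 + 4.3214 = 8.6428 ≈ 8.643

8.643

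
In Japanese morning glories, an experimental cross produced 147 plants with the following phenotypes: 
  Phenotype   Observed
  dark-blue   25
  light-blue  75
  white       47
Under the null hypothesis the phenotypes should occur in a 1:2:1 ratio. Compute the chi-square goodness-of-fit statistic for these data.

Expected counts for N = 147 under a 1:2:1 ratio (total parts = 4):
  dark-blue: 147 × 1/4 = 36.75
  light-blue: 147 × 2/4 = 73.5
  white: 147 × 1/4 = 36.75
χ² = Σ (O − E)² / E
  dark-blue: (25 − 36.75)² / 36.75 = 3.7568
  light-blue: (75 − 73.5)² / 73.5 = 0.0306
  white: (47 − 36.75)² / 36.75 = 2.8588
χ² = 3.7568 + 0.0306 + 2.8588 = 6.6462 ≈ 6.646

6.646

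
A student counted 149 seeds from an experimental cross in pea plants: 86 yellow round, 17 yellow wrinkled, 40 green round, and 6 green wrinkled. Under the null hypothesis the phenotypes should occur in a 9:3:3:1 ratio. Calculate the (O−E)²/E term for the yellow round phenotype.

0.057

Expected counts for N = 149 under a 9:3:3:1 ratio (total parts = 16):
  yellow round: 149 × 9/16 = 83.8125
  yellow wrinkled: 149 × 3/16 = 27.9375
  green round: 149 × 3/16 = 27.9375
  green wrinkled: 149 × 1/16 = 9.3125
Contribution of yellow round: (86 − 83.8125)² / 83.8125 = 0.0571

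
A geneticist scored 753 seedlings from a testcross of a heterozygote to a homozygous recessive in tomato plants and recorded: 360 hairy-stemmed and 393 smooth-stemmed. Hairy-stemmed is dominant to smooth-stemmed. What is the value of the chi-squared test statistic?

1.446

A testcross of a heterozygote (Aa × aa) gives a 1:1 phenotypic ratio.
Total ratio parts = 2. Expected numbers out of 753:
  hairy-stemmed: 753 × 1/2 = 376.5
  smooth-stemmed: 753 × 1/2 = 376.5
χ² = Σ (O − E)² / E
  hairy-stemmed: (360 − 376.5)² / 376.5 = 0.7231
  smooth-stemmed: (393 − 376.5)² / 376.5 = 0.7231
χ² = 0.7231 + 0.7231 = 1.4462 ≈ 1.446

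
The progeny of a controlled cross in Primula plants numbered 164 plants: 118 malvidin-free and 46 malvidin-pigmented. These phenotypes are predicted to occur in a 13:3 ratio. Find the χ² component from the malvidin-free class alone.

1.745

The 13:3 ratio has 16 parts, so with N = 164 the expected counts are:
  malvidin-free: 164 × 13/16 = 133.25
  malvidin-pigmented: 164 × 3/16 = 30.75
Contribution of malvidin-free: (118 − 133.25)² / 133.25 = 1.7453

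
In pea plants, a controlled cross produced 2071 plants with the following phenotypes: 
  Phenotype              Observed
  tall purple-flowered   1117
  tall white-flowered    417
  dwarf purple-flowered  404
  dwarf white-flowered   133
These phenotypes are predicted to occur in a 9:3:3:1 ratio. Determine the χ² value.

4.824

Expected counts for N = 2071 under a 9:3:3:1 ratio (total parts = 16):
  tall purple-flowered: 2071 × 9/16 = 1164.9375
  tall white-flowered: 2071 × 3/16 = 388.3125
  dwarf purple-flowered: 2071 × 3/16 = 388.3125
  dwarf white-flowered: 2071 × 1/16 = 129.4375
χ² = Σ (O − E)² / E
  tall purple-flowered: (1117 − 1164.9375)² / 1164.9375 = 1.9726
  tall white-flowered: (417 − 388.3125)² / 388.3125 = 2.1194
  dwarf purple-flowered: (404 − 388.3125)² / 388.3125 = 0.6338
  dwarf white-flowered: (133 − 129.4375)² / 129.4375 = 0.0981
χ² = 1.9726 + 2.1194 + 0.6338 + 0.0981 = 4.8239 ≈ 4.824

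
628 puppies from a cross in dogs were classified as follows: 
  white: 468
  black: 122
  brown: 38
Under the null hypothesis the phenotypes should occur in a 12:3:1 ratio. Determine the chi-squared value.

0.212

The 12:3:1 ratio has 16 parts, so with N = 628 the expected counts are:
  white: 628 × 12/16 = 471
  black: 628 × 3/16 = 117.75
  brown: 628 × 1/16 = 39.25
χ² = Σ (O − E)² / E
  white: (468 − 471)² / 471 = 0.0191
  black: (122 − 117.75)² / 117.75 = 0.1534
  brown: (38 − 39.25)² / 39.25 = 0.0398
χ² = 0.0191 + 0.1534 + 0.0398 = 0.2123 ≈ 0.212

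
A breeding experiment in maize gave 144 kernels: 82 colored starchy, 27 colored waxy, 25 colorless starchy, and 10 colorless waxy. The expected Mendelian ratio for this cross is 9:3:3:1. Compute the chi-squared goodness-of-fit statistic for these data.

Expected counts for N = 144 under a 9:3:3:1 ratio (total parts = 16):
  colored starchy: 144 × 9/16 = 81
  colored waxy: 144 × 3/16 = 27
  colorless starchy: 144 × 3/16 = 27
  colorless waxy: 144 × 1/16 = 9
χ² = Σ (O − E)² / E
  colored starchy: (82 − 81)² / 81 = 0.0123
  colored waxy: (27 − 27)² / 27 = 0.0000
  colorless starchy: (25 − 27)² / 27 = 0.1481
  colorless waxy: (10 − 9)² / 9 = 0.1111
χ² = 0.0123 + 0.0000 + 0.1481 + 0.1111 = 0.2715 ≈ 0.272

0.272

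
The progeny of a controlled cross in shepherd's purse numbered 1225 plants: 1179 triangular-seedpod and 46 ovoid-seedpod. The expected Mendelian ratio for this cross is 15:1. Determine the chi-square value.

The 15:1 ratio has 16 parts, so with N = 1225 the expected counts are:
  triangular-seedpod: 1225 × 15/16 = 1148.4375
  ovoid-seedpod: 1225 × 1/16 = 76.5625
χ² = Σ (O − E)² / E
  triangular-seedpod: (1179 − 1148.4375)² / 1148.4375 = 0.8133
  ovoid-seedpod: (46 − 76.5625)² / 76.5625 = 12.2001
χ² = 0.8133 + 12.2001 = 13.0134 ≈ 13.013

13.013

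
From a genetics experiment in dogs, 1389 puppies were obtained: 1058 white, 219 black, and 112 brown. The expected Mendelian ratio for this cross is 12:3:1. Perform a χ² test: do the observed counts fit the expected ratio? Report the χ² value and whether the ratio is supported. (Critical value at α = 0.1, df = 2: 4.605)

14.154; not consistent

Under the 12:3:1 hypothesis (Σ ratio = 16, N = 1389):
  white: 1389 × 12/16 = 1041.75
  black: 1389 × 3/16 = 260.4375
  brown: 1389 × 1/16 = 86.8125
χ² = Σ (O − E)² / E
  white: (1058 − 1041.75)² / 1041.75 = 0.2535
  black: (219 − 260.4375)² / 260.4375 = 6.5930
  brown: (112 − 86.8125)² / 86.8125 = 7.3078
χ² = 0.2535 + 6.5930 + 7.3078 = 14.1543 ≈ 14.154
Degrees of freedom = 3 − 1 = 2; critical value at α = 0.1 is 4.605.
Since 14.154 > 4.605, we reject the null hypothesis — the data do not fit the 12:3:1 ratio.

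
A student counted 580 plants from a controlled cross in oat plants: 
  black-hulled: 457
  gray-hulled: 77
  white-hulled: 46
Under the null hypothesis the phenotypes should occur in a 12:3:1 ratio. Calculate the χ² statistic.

13.005

Expected counts for N = 580 under a 12:3:1 ratio (total parts = 16):
  black-hulled: 580 × 12/16 = 435
  gray-hulled: 580 × 3/16 = 108.75
  white-hulled: 580 × 1/16 = 36.25
χ² = Σ (O − E)² / E
  black-hulled: (457 − 435)² / 435 = 1.1126
  gray-hulled: (77 − 108.75)² / 108.75 = 9.2695
  white-hulled: (46 − 36.25)² / 36.25 = 2.6224
χ² = 1.1126 + 9.2695 + 2.6224 = 13.0045 ≈ 13.005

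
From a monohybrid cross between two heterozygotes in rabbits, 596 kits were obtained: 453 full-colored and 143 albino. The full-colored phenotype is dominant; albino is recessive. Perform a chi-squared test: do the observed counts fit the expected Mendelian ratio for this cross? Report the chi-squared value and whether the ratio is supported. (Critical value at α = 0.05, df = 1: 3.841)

0.322; consistent

For a monohybrid cross between heterozygotes with complete dominance, the expected phenotypic ratio is 3:1.
The 3:1 ratio has 4 parts, so with N = 596 the expected counts are:
  full-colored: 596 × 3/4 = 447
  albino: 596 × 1/4 = 149
χ² = Σ (O − E)² / E
  full-colored: (453 − 447)² / 447 = 0.0805
  albino: (143 − 149)² / 149 = 0.2416
χ² = 0.0805 + 0.2416 = 0.3221 ≈ 0.322
Degrees of freedom = 2 − 1 = 1; critical value at α = 0.05 is 3.841.
Since 0.322 < 3.841, we fail to reject the null hypothesis — the data are consistent with the 3:1 ratio.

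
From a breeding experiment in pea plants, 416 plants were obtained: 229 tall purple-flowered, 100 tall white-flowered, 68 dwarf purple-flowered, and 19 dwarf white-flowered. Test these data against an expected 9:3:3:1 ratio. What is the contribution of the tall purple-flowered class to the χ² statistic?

The 9:3:3:1 ratio has 16 parts, so with N = 416 the expected counts are:
  tall purple-flowered: 416 × 9/16 = 234
  tall white-flowered: 416 × 3/16 = 78
  dwarf purple-flowered: 416 × 3/16 = 78
  dwarf white-flowered: 416 × 1/16 = 26
Contribution of tall purple-flowered: (229 − 234)² / 234 = 0.1068

0.107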